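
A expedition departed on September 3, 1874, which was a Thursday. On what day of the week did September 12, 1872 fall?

Count forward from the earlier date (September 12, 1872) to the later (September 3, 1874):
September 12, 1872 → September 12, 1873: 365 days.
September 1873: 30 − 12 = 18 days remain.
Then 11 full months totalling 335 days.
September 1–3, 1874: 3 days.
Residual: 356 days.
Total: 721 days.
721 is a multiple of 7, so September 12, 1872 falls on the same weekday: Thursday.

Thursday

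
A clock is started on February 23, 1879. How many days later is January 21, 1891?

From February 23, 1879 to February 23, 1890: 11 years, of which 3 contain a Feb 29 — 8×365 + 3×366 = 4018 days.
February 1890: 28 − 23 = 5 days remain (1890 is not a leap year, so February has 28 days).
Then 10 full months totalling 306 days.
January 1–21, 1891: 21 days.
Residual: 332 days.
Total: 4350 days.

4350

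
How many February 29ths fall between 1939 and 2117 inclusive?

44

Years divisible by 4: 1940, 1944, …, 2116 — 45 in all.
Of these, 2100 is divisible by 100 but not 400, so not leap.
2000 is divisible by 400, so still leap.
Leap years: 45 − 1 = 44.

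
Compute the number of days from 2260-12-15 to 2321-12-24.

Day-of-year of December 15, 2260: 350.
Day-of-year of December 24, 2321: 358.
2260 has 366 days, so 366 − 350 = 16 days remain in 2260.
Full years 2261–2320: 46 common + 14 leap = 46×365 + 14×366 = 21914 days.
Total: 16 + 21914 + 358 = 22288 days.

22288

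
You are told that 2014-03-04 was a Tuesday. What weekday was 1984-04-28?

Saturday

Count forward from the earlier date (April 28, 1984) to the later (March 4, 2014):
Day-of-year of April 28, 1984: 119.
Day-of-year of March 4, 2014: 63.
1984 has 366 days, so 366 − 119 = 247 days remain in 1984.
Full years 1985–2013: 22 common + 7 leap = 22×365 + 7×366 = 10592 days.
Total: 247 + 10592 + 63 = 10902 days.
10902 mod 7 = 3, so 3 days before Tuesday is Saturday.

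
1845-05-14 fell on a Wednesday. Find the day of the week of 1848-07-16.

May 14, 1845 → May 14, 1846: 365 days.
May 14, 1846 → May 14, 1847: 365 days.
May 14, 1847 → May 14, 1848: 366 days (1848 is a leap year).
May 1848: 31 − 14 = 17 days remain.
Then June (30): 30 days.
July 1–16, 1848: 16 days.
Residual: 63 days.
Total: 1159 days.
1159 mod 7 = 4, so 4 days after Wednesday is Sunday.

Sunday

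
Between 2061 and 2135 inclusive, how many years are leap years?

17

Years divisible by 4: 2064, 2068, …, 2132 — 18 in all.
Of these, 2100 is divisible by 100 but not 400, so not leap.
Leap years: 18 − 1 = 17.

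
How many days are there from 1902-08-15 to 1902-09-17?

33

August 1902: 31 − 15 = 16 days remain.
September 1–17, 1902: 17 days.
Total: 16 + 17 = 33 days.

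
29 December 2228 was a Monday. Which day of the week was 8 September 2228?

Count forward from the earlier date (September 8, 2228) to the later (December 29, 2228):
September 2228: 30 − 8 = 22 days remain.
Then October (31), November (30): 31 + 30 = 61 days.
December 1–29, 2228: 29 days.
Total: 22 + 61 + 29 = 112 days.
112 is a multiple of 7, so 8 September 2228 falls on the same weekday: Monday.

Monday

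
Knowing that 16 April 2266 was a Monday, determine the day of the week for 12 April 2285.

Sunday

Day-of-year of April 16, 2266: 106.
Day-of-year of April 12, 2285: 102.
2266 has 365 days, so 365 − 106 = 259 days remain in 2266.
Full years 2267–2284: 13 common + 5 leap = 13×365 + 5×366 = 6575 days.
Total: 259 + 6575 + 102 = 6936 days.
6936 mod 7 = 6, so 6 days after Monday is Sunday.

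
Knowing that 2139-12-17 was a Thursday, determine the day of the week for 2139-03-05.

Count forward from the earlier date (March 5, 2139) to the later (December 17, 2139):
March 2139: 31 − 5 = 26 days remain.
Then April (30), May (31), June (30), July (31), August (31), September (30), October (31), November (30): 30 + 31 + 30 + 31 + 31 + 30 + 31 + 30 = 244 days.
December 1–17, 2139: 17 days.
Total: 26 + 244 + 17 = 287 days.
287 is a multiple of 7, so 2139-03-05 falls on the same weekday: Thursday.

Thursday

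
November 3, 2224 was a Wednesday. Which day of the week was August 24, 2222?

Count forward from the earlier date (August 24, 2222) to the later (November 3, 2224):
August 2222: 31 − 24 = 7 days remain.
Then 26 full months totalling 792 days.
November 1–3, 2224: 3 days.
Total: 7 + 792 + 3 = 802 days.
802 mod 7 = 4, so 4 days before Wednesday is Saturday.

Saturday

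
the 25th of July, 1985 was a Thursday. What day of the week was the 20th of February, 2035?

Tuesday

Day-of-year of July 25, 1985: 206.
Day-of-year of February 20, 2035: 51.
1985 has 365 days, so 365 − 206 = 159 days remain in 1985.
Full years 1986–2034: 37 common + 12 leap = 37×365 + 12×366 = 17897 days.
Total: 159 + 17897 + 51 = 18107 days.
18107 mod 7 = 5, so 5 days after Thursday is Tuesday.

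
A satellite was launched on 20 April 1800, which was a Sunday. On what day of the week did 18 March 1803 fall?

Friday

April 20, 1800 → April 20, 1801: 365 days.
April 20, 1801 → April 20, 1802: 365 days.
April 1802: 30 − 20 = 10 days remain.
Then 10 full months totalling 304 days.
March 1–18, 1803: 18 days.
Residual: 332 days.
Total: 1062 days.
1062 mod 7 = 5, so 5 days after Sunday is Friday.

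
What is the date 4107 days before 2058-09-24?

2047-06-27

Count 4107 days before September 24, 2058:
From June 27, 2047 to June 27, 2058: 11 years, of which 3 contain a Feb 29 — 8×365 + 3×366 = 4018 days.
June 2058: 30 − 27 = 3 days remain.
Then July (31), August (31): 31 + 31 = 62 days.
September 1–24, 2058: 24 days.
Residual: 89 days.
Total: 4107 days.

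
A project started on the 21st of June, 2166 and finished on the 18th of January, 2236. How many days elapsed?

25412

Day-of-year of June 21, 2166: 172.
Day-of-year of January 18, 2236: 18.
2166 has 365 days, so 365 − 172 = 193 days remain in 2166.
Full years 2167–2235: 53 common + 16 leap = 53×365 + 16×366 = 25201 days.
Total: 193 + 25201 + 18 = 25412 days.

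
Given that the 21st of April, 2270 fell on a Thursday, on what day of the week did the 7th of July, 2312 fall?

Day-of-year of April 21, 2270: 111.
Day-of-year of July 7, 2312: 189.
2270 has 365 days, so 365 − 111 = 254 days remain in 2270.
Full years 2271–2311: 32 common + 9 leap = 32×365 + 9×366 = 14974 days.
Total: 254 + 14974 + 189 = 15417 days.
15417 mod 7 = 3, so 3 days after Thursday is Sunday.

Sunday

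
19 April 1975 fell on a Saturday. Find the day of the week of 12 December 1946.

Thursday

Count forward from the earlier date (December 12, 1946) to the later (April 19, 1975):
From December 12, 1946 to December 12, 1974: 28 years, of which 7 contain a Feb 29 — 21×365 + 7×366 = 10227 days.
December 1974: 31 − 12 = 19 days remain.
Then January (31), February 1975 (28), March (31): 31 + 28 + 31 = 90 days.
April 1–19, 1975: 19 days.
Residual: 128 days.
Total: 10355 days.
10355 mod 7 = 2, so 2 days before Saturday is Thursday.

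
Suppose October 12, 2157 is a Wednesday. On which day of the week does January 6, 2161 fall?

October 12, 2157 → October 12, 2158: 365 days.
October 12, 2158 → October 12, 2159: 365 days.
October 12, 2159 → October 12, 2160: 366 days (2160 is a leap year).
October 2160: 31 − 12 = 19 days remain.
Then November (30), December (31): 30 + 31 = 61 days.
January 1–6, 2161: 6 days.
Residual: 86 days.
Total: 1182 days.
1182 mod 7 = 6, so 6 days after Wednesday is Tuesday.

Tuesday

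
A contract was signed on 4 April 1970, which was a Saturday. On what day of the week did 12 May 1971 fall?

Wednesday

April 4, 1970 → April 4, 1971: 365 days.
April 1971: 30 − 4 = 26 days remain.
May 1–12, 1971: 12 days.
Residual: 38 days.
Total: 403 days.
403 mod 7 = 4, so 4 days after Saturday is Wednesday.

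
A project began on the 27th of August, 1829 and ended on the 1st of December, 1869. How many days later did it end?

Day-of-year of August 27, 1829: 239.
Day-of-year of December 1, 1869: 335.
1829 has 365 days, so 365 − 239 = 126 days remain in 1829.
Full years 1830–1868: 29 common + 10 leap = 29×365 + 10×366 = 14245 days.
Total: 126 + 14245 + 335 = 14706 days.

14706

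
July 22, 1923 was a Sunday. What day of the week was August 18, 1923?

July 1923: 31 − 22 = 9 days remain.
August 1–18, 1923: 18 days.
Total: 9 + 18 = 27 days.
27 mod 7 = 6, so 6 days after Sunday is Saturday.

Saturday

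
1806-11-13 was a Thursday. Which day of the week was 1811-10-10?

November 13, 1806 → November 13, 1807: 365 days.
November 13, 1807 → November 13, 1808: 366 days (1808 is a leap year).
November 13, 1808 → November 13, 1809: 365 days.
November 13, 1809 → November 13, 1810: 365 days.
November 1810: 30 − 13 = 17 days remain.
Then 10 full months totalling 304 days.
October 1–10, 1811: 10 days.
Residual: 331 days.
Total: 1792 days.
1792 is a multiple of 7, so 1811-10-10 falls on the same weekday: Thursday.

Thursday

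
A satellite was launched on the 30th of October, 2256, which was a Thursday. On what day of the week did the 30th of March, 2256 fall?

Sunday

Count forward from the earlier date (March 30, 2256) to the later (October 30, 2256):
March 2256: 31 − 30 = 1 day remains.
Then April (30), May (31), June (30), July (31), August (31), September (30): 30 + 31 + 30 + 31 + 31 + 30 = 183 days.
October 1–30, 2256: 30 days.
Total: 1 + 183 + 30 = 214 days.
214 mod 7 = 4, so 4 days before Thursday is Sunday.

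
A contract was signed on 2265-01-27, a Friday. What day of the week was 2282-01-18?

Wednesday

Day-of-year of January 27, 2265: 27.
Day-of-year of January 18, 2282: 18.
2265 has 365 days, so 365 − 27 = 338 days remain in 2265.
Full years 2266–2281: 12 common + 4 leap = 12×365 + 4×366 = 5844 days.
Total: 338 + 5844 + 18 = 6200 days.
6200 mod 7 = 5, so 5 days after Friday is Wednesday.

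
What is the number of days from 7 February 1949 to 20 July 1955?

February 7, 1949 → February 7, 1950: 365 days.
February 7, 1950 → February 7, 1951: 365 days.
February 7, 1951 → February 7, 1952: 365 days.
February 7, 1952 → February 7, 1953: 366 days (1952 is a leap year).
February 7, 1953 → February 7, 1954: 365 days.
February 7, 1954 → February 7, 1955: 365 days.
February 1955: 28 − 7 = 21 days remain (1955 is not a leap year, so February has 28 days).
Then March (31), April (30), May (31), June (30): 31 + 30 + 31 + 30 = 122 days.
July 1–20, 1955: 20 days.
Residual: 163 days.
Total: 2354 days.

2354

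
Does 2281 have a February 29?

2281 is not a leap year.

No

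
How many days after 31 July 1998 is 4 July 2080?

From July 31, 1998 to July 31, 2079: 81 years, of which 20 contain a Feb 29 — 61×365 + 20×366 = 29585 days.
(2000 is a leap year (divisible by 400).)
July 2079: 31 − 31 = 0 days remain.
Then 11 full months totalling 335 days.
July 1–4, 2080: 4 days.
Residual: 339 days.
Total: 29924 days.

29924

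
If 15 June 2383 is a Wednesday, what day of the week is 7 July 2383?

Thursday

June 2383: 30 − 15 = 15 days remain.
July 1–7, 2383: 7 days.
Total: 15 + 7 = 22 days.
22 mod 7 = 1, so 1 day after Wednesday is Thursday.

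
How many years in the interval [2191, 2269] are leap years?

Years divisible by 4: 2192, 2196, …, 2268 — 20 in all.
Of these, 2200 is divisible by 100 but not 400, so not leap.
Leap years: 20 − 1 = 19.

19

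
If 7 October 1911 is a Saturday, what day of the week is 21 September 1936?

Monday

Day-of-year of October 7, 1911: 280.
Day-of-year of September 21, 1936: 265.
1911 has 365 days, so 365 − 280 = 85 days remain in 1911.
Full years 1912–1935: 18 common + 6 leap = 18×365 + 6×366 = 8766 days.
Total: 85 + 8766 + 265 = 9116 days.
9116 mod 7 = 2, so 2 days after Saturday is Monday.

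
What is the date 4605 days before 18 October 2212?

10 March 2200

Count 4605 days before October 18, 2212:
From March 10, 2200 to March 10, 2212: 12 years, of which 3 contain a Feb 29 — 9×365 + 3×366 = 4383 days.
March 2212: 31 − 10 = 21 days remain.
Then April (30), May (31), June (30), July (31), August (31), September (30): 30 + 31 + 30 + 31 + 31 + 30 = 183 days.
October 1–18, 2212: 18 days.
Residual: 222 days.
Total: 4605 days.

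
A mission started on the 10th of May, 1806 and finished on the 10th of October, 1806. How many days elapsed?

153

May 1806: 31 − 10 = 21 days remain.
Then June (30), July (31), August (31), September (30): 30 + 31 + 31 + 30 = 122 days.
October 1–10, 1806: 10 days.
Total: 21 + 122 + 10 = 153 days.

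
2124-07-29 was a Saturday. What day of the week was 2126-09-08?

July 29, 2124 → July 29, 2125: 365 days.
July 29, 2125 → July 29, 2126: 365 days.
July 2126: 31 − 29 = 2 days remain.
Then August (31): 31 days.
September 1–8, 2126: 8 days.
Residual: 41 days.
Total: 771 days.
771 mod 7 = 1, so 1 day after Saturday is Sunday.

Sunday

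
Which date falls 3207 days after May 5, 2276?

February 14, 2285

Count 3207 days after May 5, 2276:
From May 5, 2276 to May 5, 2284: 8 years, of which 2 contain a Feb 29 — 6×365 + 2×366 = 2922 days.
May 2284: 31 − 5 = 26 days remain.
Then June (30), July (31), August (31), September (30), October (31), November (30), December (31), January (31): 30 + 31 + 31 + 30 + 31 + 30 + 31 + 31 = 245 days.
February 1–14, 2285: 14 days (2285 is not a leap year).
Residual: 285 days.
Total: 3207 days.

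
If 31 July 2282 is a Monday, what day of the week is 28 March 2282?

Count forward from the earlier date (March 28, 2282) to the later (July 31, 2282):
March 2282: 31 − 28 = 3 days remain.
Then April (30), May (31), June (30): 30 + 31 + 30 = 91 days.
July 1–31, 2282: 31 days.
Total: 3 + 91 + 31 = 125 days.
125 mod 7 = 6, so 6 days before Monday is Tuesday.

Tuesday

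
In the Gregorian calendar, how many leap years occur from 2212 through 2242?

Years divisible by 4 in [2212, 2242]: 2212, 2216, 2220, 2224, 2228, 2232, 2236, 2240.
No century exceptions apply. Count: 8.

8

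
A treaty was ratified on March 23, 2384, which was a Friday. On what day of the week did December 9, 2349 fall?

Friday

Count forward from the earlier date (December 9, 2349) to the later (March 23, 2384):
Day-of-year of December 9, 2349: 343.
Day-of-year of March 23, 2384: 83.
2349 has 365 days, so 365 − 343 = 22 days remain in 2349.
Full years 2350–2383: 26 common + 8 leap = 26×365 + 8×366 = 12418 days.
Total: 22 + 12418 + 83 = 12523 days.
12523 is a multiple of 7, so December 9, 2349 falls on the same weekday: Friday.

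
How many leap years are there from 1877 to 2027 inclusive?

Years divisible by 4: 1880, 1884, …, 2024 — 37 in all.
Of these, 1900 is divisible by 100 but not 400, so not leap.
2000 is divisible by 400, so still leap.
Leap years: 37 − 1 = 36.

36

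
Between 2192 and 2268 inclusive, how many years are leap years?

19

Years divisible by 4: 2192, 2196, …, 2268 — 20 in all.
Of these, 2200 is divisible by 100 but not 400, so not leap.
Leap years: 20 − 1 = 19.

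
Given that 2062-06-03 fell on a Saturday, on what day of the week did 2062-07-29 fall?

June 2062: 30 − 3 = 27 days remain.
July 1–29, 2062: 29 days.
Total: 27 + 29 = 56 days.
56 is a multiple of 7, so 2062-07-29 falls on the same weekday: Saturday.

Saturday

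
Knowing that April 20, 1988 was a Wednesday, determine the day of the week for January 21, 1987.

Count forward from the earlier date (January 21, 1987) to the later (April 20, 1988):
Day-of-year of January 21, 1987: 21.
Day-of-year of April 20, 1988: 111.
1987 has 365 days, so 365 − 21 = 344 days remain in 1987.
Total: 344 + 111 = 455 days.
455 is a multiple of 7, so January 21, 1987 falls on the same weekday: Wednesday.

Wednesday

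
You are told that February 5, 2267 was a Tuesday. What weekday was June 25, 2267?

Tuesday

February 2267: 28 − 5 = 23 days remain (2267 is not a leap year, so February has 28 days).
Then March (31), April (30), May (31): 31 + 30 + 31 = 92 days.
June 1–25, 2267: 25 days.
Total: 23 + 92 + 25 = 140 days.
140 is a multiple of 7, so June 25, 2267 falls on the same weekday: Tuesday.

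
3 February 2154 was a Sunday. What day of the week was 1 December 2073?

Friday

Count forward from the earlier date (December 1, 2073) to the later (February 3, 2154):
From December 1, 2073 to December 1, 2153: 80 years, of which 19 contain a Feb 29 — 61×365 + 19×366 = 29219 days.
(2100 is not a leap year (divisible by 100 but not 400).)
December 2153: 31 − 1 = 30 days remain.
Then January (31): 31 days.
February 1–3, 2154: 3 days (2154 is not a leap year).
Residual: 64 days.
Total: 29283 days.
29283 mod 7 = 2, so 2 days before Sunday is Friday.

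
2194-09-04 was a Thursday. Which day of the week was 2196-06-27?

Monday

September 2194: 30 − 4 = 26 days remain.
Then 20 full months totalling 609 days.
June 1–27, 2196: 27 days.
Total: 26 + 609 + 27 = 662 days.
662 mod 7 = 4, so 4 days after Thursday is Monday.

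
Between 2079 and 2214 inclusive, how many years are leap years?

32

Years divisible by 4: 2080, 2084, …, 2212 — 34 in all.
Of these, 2100, 2200 are divisible by 100 but not 400, so not leap.
Leap years: 34 − 2 = 32.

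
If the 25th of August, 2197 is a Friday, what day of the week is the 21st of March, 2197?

Count forward from the earlier date (March 21, 2197) to the later (August 25, 2197):
March 2197: 31 − 21 = 10 days remain.
Then April (30), May (31), June (30), July (31): 30 + 31 + 30 + 31 = 122 days.
August 1–25, 2197: 25 days.
Total: 10 + 122 + 25 = 157 days.
157 mod 7 = 3, so 3 days before Friday is Tuesday.

Tuesday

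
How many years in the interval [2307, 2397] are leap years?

23

Years divisible by 4: 2308, 2312, …, 2396 — 23 in all.
No century exceptions apply. Count: 23.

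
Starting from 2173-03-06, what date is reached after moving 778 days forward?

2175-04-23

Count 778 days after March 6, 2173:
March 2173: 31 − 6 = 25 days remain.
Then 24 full months totalling 730 days.
April 1–23, 2175: 23 days.
Total: 25 + 730 + 23 = 778 days.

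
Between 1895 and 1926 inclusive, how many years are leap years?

Years divisible by 4 in [1895, 1926]: 1896, 1900, 1904, 1908, 1912, 1916, 1920, 1924.
Of these, 1900 is divisible by 100 but not 400, so not leap.
Leap years: 8 − 1 = 7.

7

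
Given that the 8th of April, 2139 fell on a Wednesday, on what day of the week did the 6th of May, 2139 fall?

Wednesday

April 2139: 30 − 8 = 22 days remain.
May 1–6, 2139: 6 days.
Total: 22 + 6 = 28 days.
28 is a multiple of 7, so the 6th of May, 2139 falls on the same weekday: Wednesday.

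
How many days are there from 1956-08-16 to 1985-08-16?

10592

Day-of-year of August 16, 1956: 229.
Day-of-year of August 16, 1985: 228.
1956 has 366 days, so 366 − 229 = 137 days remain in 1956.
Full years 1957–1984: 21 common + 7 leap = 21×365 + 7×366 = 10227 days.
Total: 137 + 10227 + 228 = 10592 days.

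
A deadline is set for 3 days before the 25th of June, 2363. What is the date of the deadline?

the 22nd of June, 2363

Count 3 days before June 25, 2363:
Within June 2363: 25 − 22 = 3 days.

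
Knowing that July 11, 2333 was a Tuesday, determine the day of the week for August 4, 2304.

Count forward from the earlier date (August 4, 2304) to the later (July 11, 2333):
Day-of-year of August 4, 2304: 217.
Day-of-year of July 11, 2333: 192.
2304 has 366 days, so 366 − 217 = 149 days remain in 2304.
Full years 2305–2332: 21 common + 7 leap = 21×365 + 7×366 = 10227 days.
Total: 149 + 10227 + 192 = 10568 days.
10568 mod 7 = 5, so 5 days before Tuesday is Thursday.

Thursday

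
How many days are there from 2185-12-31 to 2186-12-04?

338

Day-of-year of December 31, 2185: 365.
Day-of-year of December 4, 2186: 338.
2185 has 365 days, so 365 − 365 = 0 days remain in 2185.
Total: 0 + 338 = 338 days.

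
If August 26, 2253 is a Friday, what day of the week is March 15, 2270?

Day-of-year of August 26, 2253: 238.
Day-of-year of March 15, 2270: 74.
2253 has 365 days, so 365 − 238 = 127 days remain in 2253.
Full years 2254–2269: 12 common + 4 leap = 12×365 + 4×366 = 5844 days.
Total: 127 + 5844 + 74 = 6045 days.
6045 mod 7 = 4, so 4 days after Friday is Tuesday.

Tuesday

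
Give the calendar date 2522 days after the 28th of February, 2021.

the 25th of January, 2028

Count 2522 days after February 28, 2021:
February 28, 2021 → February 28, 2022: 365 days.
February 28, 2022 → February 28, 2023: 365 days.
February 28, 2023 → February 28, 2024: 365 days.
February 28, 2024 → February 28, 2025: 366 days (2024 is a leap year).
February 28, 2025 → February 28, 2026: 365 days.
February 28, 2026 → February 28, 2027: 365 days.
February 2027: 28 − 28 = 0 days remain (2027 is not a leap year, so February has 28 days).
Then 10 full months totalling 306 days.
January 1–25, 2028: 25 days.
Residual: 331 days.
Total: 2522 days.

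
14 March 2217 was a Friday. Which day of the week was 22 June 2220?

Day-of-year of March 14, 2217: 73.
Day-of-year of June 22, 2220: 174.
2217 has 365 days, so 365 − 73 = 292 days remain in 2217.
Full years: 2218: 365; 2219: 365. Sum = 730.
Total: 292 + 730 + 174 = 1196 days.
1196 mod 7 = 6, so 6 days after Friday is Thursday.

Thursday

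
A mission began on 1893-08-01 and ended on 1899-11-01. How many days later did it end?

2283

Day-of-year of August 1, 1893: 213.
Day-of-year of November 1, 1899: 305.
1893 has 365 days, so 365 − 213 = 152 days remain in 1893.
Full years: 1894: 365; 1895: 365; 1896: 366; 1897: 365; 1898: 365. Sum = 1826.
Total: 152 + 1826 + 305 = 2283 days.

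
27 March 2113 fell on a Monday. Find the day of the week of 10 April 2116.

Friday

Day-of-year of March 27, 2113: 86.
Day-of-year of April 10, 2116: 101.
2113 has 365 days, so 365 − 86 = 279 days remain in 2113.
Full years: 2114: 365; 2115: 365. Sum = 730.
Total: 279 + 730 + 101 = 1110 days.
1110 mod 7 = 4, so 4 days after Monday is Friday.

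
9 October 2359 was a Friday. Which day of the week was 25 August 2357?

Sunday

Count forward from the earlier date (August 25, 2357) to the later (October 9, 2359):
August 2357: 31 − 25 = 6 days remain.
Then 25 full months totalling 760 days.
October 1–9, 2359: 9 days.
Total: 6 + 760 + 9 = 775 days.
775 mod 7 = 5, so 5 days before Friday is Sunday.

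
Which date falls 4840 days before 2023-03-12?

2009-12-10

Count 4840 days before March 12, 2023:
From December 10, 2009 to December 10, 2022: 13 years, of which 3 contain a Feb 29 — 10×365 + 3×366 = 4748 days.
December 2022: 31 − 10 = 21 days remain.
Then January (31), February 2023 (28): 31 + 28 = 59 days.
March 1–12, 2023: 12 days.
Residual: 92 days.
Total: 4840 days.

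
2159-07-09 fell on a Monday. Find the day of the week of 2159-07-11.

Wednesday

Within July 2159: 11 − 9 = 2 days.
2 mod 7 = 2, so 2 days after Monday is Wednesday.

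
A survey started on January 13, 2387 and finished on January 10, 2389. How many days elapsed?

728

January 2387: 31 − 13 = 18 days remain.
Then 23 full months totalling 700 days.
January 1–10, 2389: 10 days.
Total: 18 + 700 + 10 = 728 days.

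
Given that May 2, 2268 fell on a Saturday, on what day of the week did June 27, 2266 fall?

Wednesday

Count forward from the earlier date (June 27, 2266) to the later (May 2, 2268):
Day-of-year of June 27, 2266: 178.
Day-of-year of May 2, 2268: 123.
2266 has 365 days, so 365 − 178 = 187 days remain in 2266.
Full years: 2267: 365. Sum = 365.
Total: 187 + 365 + 123 = 675 days.
675 mod 7 = 3, so 3 days before Saturday is Wednesday.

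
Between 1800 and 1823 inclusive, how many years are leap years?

Years divisible by 4 in [1800, 1823]: 1800, 1804, 1808, 1812, 1816, 1820.
Of these, 1800 is divisible by 100 but not 400, so not leap.
Leap years: 6 − 1 = 5.

5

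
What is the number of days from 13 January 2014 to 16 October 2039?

From January 13, 2014 to January 13, 2039: 25 years, of which 6 contain a Feb 29 — 19×365 + 6×366 = 9131 days.
January 2039: 31 − 13 = 18 days remain.
Then February 2039 (28), March (31), April (30), May (31), June (30), July (31), August (31), September (30): 28 + 31 + 30 + 31 + 30 + 31 + 31 + 30 = 242 days.
October 1–16, 2039: 16 days.
Residual: 276 days.
Total: 9407 days.

9407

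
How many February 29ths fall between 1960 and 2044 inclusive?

22

Years divisible by 4: 1960, 1964, …, 2044 — 22 in all.
2000 is divisible by 400, so still leap.
No century exceptions apply. Count: 22.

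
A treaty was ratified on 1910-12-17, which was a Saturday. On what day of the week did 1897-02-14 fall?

Count forward from the earlier date (February 14, 1897) to the later (December 17, 1910):
From February 14, 1897 to February 14, 1910: 13 years, of which 2 contain a Feb 29 — 11×365 + 2×366 = 4747 days.
(1900 is not a leap year (divisible by 100 but not 400).)
February 1910: 28 − 14 = 14 days remain (1910 is not a leap year, so February has 28 days).
Then 9 full months totalling 275 days.
December 1–17, 1910: 17 days.
Residual: 306 days.
Total: 5053 days.
5053 mod 7 = 6, so 6 days before Saturday is Sunday.

Sunday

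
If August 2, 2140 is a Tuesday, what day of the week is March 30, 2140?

Count forward from the earlier date (March 30, 2140) to the later (August 2, 2140):
March 2140: 31 − 30 = 1 day remains.
Then April (30), May (31), June (30), July (31): 30 + 31 + 30 + 31 = 122 days.
August 1–2, 2140: 2 days.
Total: 1 + 122 + 2 = 125 days.
125 mod 7 = 6, so 6 days before Tuesday is Wednesday.

Wednesday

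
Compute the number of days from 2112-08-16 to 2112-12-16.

August 2112: 31 − 16 = 15 days remain.
Then September (30), October (31), November (30): 30 + 31 + 30 = 91 days.
December 1–16, 2112: 16 days.
Total: 15 + 91 + 16 = 122 days.

122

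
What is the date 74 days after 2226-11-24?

2227-02-06

Count 74 days after November 24, 2226:
Day-of-year of November 24, 2226: 328.
Day-of-year of February 6, 2227: 37.
2226 has 365 days, so 365 − 328 = 37 days remain in 2226.
Total: 37 + 37 = 74 days.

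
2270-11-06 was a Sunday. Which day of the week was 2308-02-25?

Tuesday

From November 6, 2270 to November 6, 2307: 37 years, of which 8 contain a Feb 29 — 29×365 + 8×366 = 13513 days.
(2300 is not a leap year (divisible by 100 but not 400).)
November 2307: 30 − 6 = 24 days remain.
Then December (31), January (31): 31 + 31 = 62 days.
February 1–25, 2308: 25 days (2308 is a leap year).
Residual: 111 days.
Total: 13624 days.
13624 mod 7 = 2, so 2 days after Sunday is Tuesday.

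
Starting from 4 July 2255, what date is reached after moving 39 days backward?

26 May 2255

Count 39 days before July 4, 2255:
May 2255: 31 − 26 = 5 days remain.
Then June (30): 30 days.
July 1–4, 2255: 4 days.
Total: 5 + 30 + 4 = 39 days.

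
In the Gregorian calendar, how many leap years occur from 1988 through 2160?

43

Years divisible by 4: 1988, 1992, …, 2160 — 44 in all.
Of these, 2100 is divisible by 100 but not 400, so not leap.
2000 is divisible by 400, so still leap.
Leap years: 44 − 1 = 43.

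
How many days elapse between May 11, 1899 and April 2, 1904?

Day-of-year of May 11, 1899: 131.
Day-of-year of April 2, 1904: 93.
1899 has 365 days, so 365 − 131 = 234 days remain in 1899.
Full years: 1900: 365; 1901: 365; 1902: 365; 1903: 365. Sum = 1460.
Total: 234 + 1460 + 93 = 1787 days.

1787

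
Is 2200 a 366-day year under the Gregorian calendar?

2200 is not a leap year (divisible by 100 but not 400).

No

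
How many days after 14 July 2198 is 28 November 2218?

7441

Day-of-year of July 14, 2198: 195.
Day-of-year of November 28, 2218: 332.
2198 has 365 days, so 365 − 195 = 170 days remain in 2198.
Full years 2199–2217: 15 common + 4 leap = 15×365 + 4×366 = 6939 days.
Total: 170 + 6939 + 332 = 7441 days.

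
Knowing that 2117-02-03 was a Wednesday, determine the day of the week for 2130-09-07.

Thursday

Day-of-year of February 3, 2117: 34.
Day-of-year of September 7, 2130: 250.
2117 has 365 days, so 365 − 34 = 331 days remain in 2117.
Full years 2118–2129: 9 common + 3 leap = 9×365 + 3×366 = 4383 days.
Total: 331 + 4383 + 250 = 4964 days.
4964 mod 7 = 1, so 1 day after Wednesday is Thursday.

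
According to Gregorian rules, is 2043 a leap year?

2043 is not a leap year.

No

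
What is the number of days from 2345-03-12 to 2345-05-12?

61

March 2345: 31 − 12 = 19 days remain.
Then April (30): 30 days.
May 1–12, 2345: 12 days.
Total: 19 + 30 + 12 = 61 days.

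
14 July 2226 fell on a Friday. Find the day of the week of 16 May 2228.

Day-of-year of July 14, 2226: 195.
Day-of-year of May 16, 2228: 137.
2226 has 365 days, so 365 − 195 = 170 days remain in 2226.
Full years: 2227: 365. Sum = 365.
Total: 170 + 365 + 137 = 672 days.
672 is a multiple of 7, so 16 May 2228 falls on the same weekday: Friday.

Friday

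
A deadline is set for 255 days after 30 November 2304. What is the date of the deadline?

12 August 2305

Count 255 days after November 30, 2304:
November 2304: 30 − 30 = 0 days remain.
Then December (31), January (31), February 2305 (28), March (31), April (30), May (31), June (30), July (31): 31 + 31 + 28 + 31 + 30 + 31 + 30 + 31 = 243 days.
August 1–12, 2305: 12 days.
Total: 0 + 243 + 12 = 255 days.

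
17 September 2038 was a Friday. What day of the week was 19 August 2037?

Wednesday

Count forward from the earlier date (August 19, 2037) to the later (September 17, 2038):
Day-of-year of August 19, 2037: 231.
Day-of-year of September 17, 2038: 260.
2037 has 365 days, so 365 − 231 = 134 days remain in 2037.
Total: 134 + 260 = 394 days.
394 mod 7 = 2, so 2 days before Friday is Wednesday.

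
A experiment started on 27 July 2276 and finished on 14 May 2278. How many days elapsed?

July 27, 2276 → July 27, 2277: 365 days.
July 2277: 31 − 27 = 4 days remain.
Then 9 full months totalling 273 days.
May 1–14, 2278: 14 days.
Residual: 291 days.
Total: 656 days.

656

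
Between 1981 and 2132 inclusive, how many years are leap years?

Years divisible by 4: 1984, 1988, …, 2132 — 38 in all.
Of these, 2100 is divisible by 100 but not 400, so not leap.
2000 is divisible by 400, so still leap.
Leap years: 38 − 1 = 37.

37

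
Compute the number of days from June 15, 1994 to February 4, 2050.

From June 15, 1994 to June 15, 2049: 55 years, of which 14 contain a Feb 29 — 41×365 + 14×366 = 20089 days.
(2000 is a leap year (divisible by 400).)
June 2049: 30 − 15 = 15 days remain.
Then July (31), August (31), September (30), October (31), November (30), December (31), January (31): 31 + 31 + 30 + 31 + 30 + 31 + 31 = 215 days.
February 1–4, 2050: 4 days (2050 is not a leap year).
Residual: 234 days.
Total: 20323 days.

20323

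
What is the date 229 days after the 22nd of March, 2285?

the 6th of November, 2285

Count 229 days after March 22, 2285:
March 2285: 31 − 22 = 9 days remain.
Then April (30), May (31), June (30), July (31), August (31), September (30), October (31): 30 + 31 + 30 + 31 + 31 + 30 + 31 = 214 days.
November 1–6, 2285: 6 days.
Total: 9 + 214 + 6 = 229 days.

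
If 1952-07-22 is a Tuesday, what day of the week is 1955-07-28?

Thursday

July 22, 1952 → July 22, 1953: 365 days.
July 22, 1953 → July 22, 1954: 365 days.
July 22, 1954 → July 22, 1955: 365 days.
Within July 1955: 28 − 22 = 6 days.
Total: 1101 days.
1101 mod 7 = 2, so 2 days after Tuesday is Thursday.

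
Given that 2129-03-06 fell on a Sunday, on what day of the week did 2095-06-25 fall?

Count forward from the earlier date (June 25, 2095) to the later (March 6, 2129):
From June 25, 2095 to June 25, 2128: 33 years, of which 8 contain a Feb 29 — 25×365 + 8×366 = 12053 days.
(2100 is not a leap year (divisible by 100 but not 400).)
June 2128: 30 − 25 = 5 days remain.
Then July (31), August (31), September (30), October (31), November (30), December (31), January (31), February 2129 (28): 31 + 31 + 30 + 31 + 30 + 31 + 31 + 28 = 243 days.
March 1–6, 2129: 6 days.
Residual: 254 days.
Total: 12307 days.
12307 mod 7 = 1, so 1 day before Sunday is Saturday.

Saturday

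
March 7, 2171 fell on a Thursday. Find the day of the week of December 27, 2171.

March 2171: 31 − 7 = 24 days remain.
Then April (30), May (31), June (30), July (31), August (31), September (30), October (31), November (30): 30 + 31 + 30 + 31 + 31 + 30 + 31 + 30 = 244 days.
December 1–27, 2171: 27 days.
Total: 24 + 244 + 27 = 295 days.
295 mod 7 = 1, so 1 day after Thursday is Friday.

Friday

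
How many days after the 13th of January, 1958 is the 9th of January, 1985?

From January 13, 1958 to January 13, 1984: 26 years, of which 6 contain a Feb 29 — 20×365 + 6×366 = 9496 days.
January 1984: 31 − 13 = 18 days remain.
Then 11 full months totalling 335 days.
January 1–9, 1985: 9 days.
Residual: 362 days.
Total: 9858 days.

9858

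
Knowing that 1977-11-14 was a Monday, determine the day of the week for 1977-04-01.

Count forward from the earlier date (April 1, 1977) to the later (November 14, 1977):
April 1977: 30 − 1 = 29 days remain.
Then May (31), June (30), July (31), August (31), September (30), October (31): 31 + 30 + 31 + 31 + 30 + 31 = 184 days.
November 1–14, 1977: 14 days.
Total: 29 + 184 + 14 = 227 days.
227 mod 7 = 3, so 3 days before Monday is Friday.

Friday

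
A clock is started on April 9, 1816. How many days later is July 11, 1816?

April 1816: 30 − 9 = 21 days remain.
Then May (31), June (30): 31 + 30 = 61 days.
July 1–11, 1816: 11 days.
Total: 21 + 61 + 11 = 93 days.

93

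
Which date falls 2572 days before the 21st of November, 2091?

the 5th of November, 2084

Count 2572 days before November 21, 2091:
Day-of-year of November 5, 2084: 310.
Day-of-year of November 21, 2091: 325.
2084 has 366 days, so 366 − 310 = 56 days remain in 2084.
Full years: 2085: 365; 2086: 365; 2087: 365; 2088: 366; 2089: 365; 2090: 365. Sum = 2191.
Total: 56 + 2191 + 325 = 2572 days.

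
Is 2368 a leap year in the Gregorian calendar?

Yes

2368 is a leap year.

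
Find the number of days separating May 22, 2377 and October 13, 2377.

May 2377: 31 − 22 = 9 days remain.
Then June (30), July (31), August (31), September (30): 30 + 31 + 31 + 30 = 122 days.
October 1–13, 2377: 13 days.
Total: 9 + 122 + 13 = 144 days.

144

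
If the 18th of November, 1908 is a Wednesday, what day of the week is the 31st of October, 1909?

Sunday

November 1908: 30 − 18 = 12 days remain.
Then 10 full months totalling 304 days.
October 1–31, 1909: 31 days.
Residual: 347 days.
Total: 347 days.
347 mod 7 = 4, so 4 days after Wednesday is Sunday.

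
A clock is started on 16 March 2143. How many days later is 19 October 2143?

217

March 2143: 31 − 16 = 15 days remain.
Then April (30), May (31), June (30), July (31), August (31), September (30): 30 + 31 + 30 + 31 + 31 + 30 = 183 days.
October 1–19, 2143: 19 days.
Total: 15 + 183 + 19 = 217 days.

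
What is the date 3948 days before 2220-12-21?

2210-03-01

Count 3948 days before December 21, 2220:
From March 1, 2210 to March 1, 2220: 10 years, of which 3 contain a Feb 29 — 7×365 + 3×366 = 3653 days.
March 2220: 31 − 1 = 30 days remain.
Then April (30), May (31), June (30), July (31), August (31), September (30), October (31), November (30): 30 + 31 + 30 + 31 + 31 + 30 + 31 + 30 = 244 days.
December 1–21, 2220: 21 days.
Residual: 295 days.
Total: 3948 days.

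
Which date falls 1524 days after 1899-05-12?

1903-07-15

Count 1524 days after May 12, 1899:
May 12, 1899 → May 12, 1900: 365 days (1900 is not a leap year (divisible by 100 but not 400)).
May 12, 1900 → May 12, 1901: 365 days.
May 12, 1901 → May 12, 1902: 365 days.
May 12, 1902 → May 12, 1903: 365 days.
May 1903: 31 − 12 = 19 days remain.
Then June (30): 30 days.
July 1–15, 1903: 15 days.
Residual: 64 days.
Total: 1524 days.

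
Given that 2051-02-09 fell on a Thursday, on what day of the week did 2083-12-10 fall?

Friday

From February 9, 2051 to February 9, 2083: 32 years, of which 8 contain a Feb 29 — 24×365 + 8×366 = 11688 days.
February 2083: 28 − 9 = 19 days remain (2083 is not a leap year, so February has 28 days).
Then 9 full months totalling 275 days.
December 1–10, 2083: 10 days.
Residual: 304 days.
Total: 11992 days.
11992 mod 7 = 1, so 1 day after Thursday is Friday.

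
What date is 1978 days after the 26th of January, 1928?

the 26th of June, 1933

Count 1978 days after January 26, 1928:
Day-of-year of January 26, 1928: 26.
Day-of-year of June 26, 1933: 177.
1928 has 366 days, so 366 − 26 = 340 days remain in 1928.
Full years: 1929: 365; 1930: 365; 1931: 365; 1932: 366. Sum = 1461.
Total: 340 + 1461 + 177 = 1978 days.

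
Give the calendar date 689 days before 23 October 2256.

4 December 2254

Count 689 days before October 23, 2256:
December 2254: 31 − 4 = 27 days remain.
Then 21 full months totalling 639 days.
October 1–23, 2256: 23 days.
Total: 27 + 639 + 23 = 689 days.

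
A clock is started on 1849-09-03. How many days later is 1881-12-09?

From September 3, 1849 to September 3, 1881: 32 years, of which 8 contain a Feb 29 — 24×365 + 8×366 = 11688 days.
September 1881: 30 − 3 = 27 days remain.
Then October (31), November (30): 31 + 30 = 61 days.
December 1–9, 1881: 9 days.
Residual: 97 days.
Total: 11785 days.

11785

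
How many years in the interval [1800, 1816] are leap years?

4

Years divisible by 4 in [1800, 1816]: 1800, 1804, 1808, 1812, 1816.
Of these, 1800 is divisible by 100 but not 400, so not leap.
Leap years: 5 − 1 = 4.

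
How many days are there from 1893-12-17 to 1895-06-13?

December 17, 1893 → December 17, 1894: 365 days.
December 1894: 31 − 17 = 14 days remain.
Then January (31), February 1895 (28), March (31), April (30), May (31): 31 + 28 + 31 + 30 + 31 = 151 days.
June 1–13, 1895: 13 days.
Residual: 178 days.
Total: 543 days.

543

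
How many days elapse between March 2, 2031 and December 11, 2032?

March 2031: 31 − 2 = 29 days remain.
Then 20 full months totalling 610 days.
December 1–11, 2032: 11 days.
Total: 29 + 610 + 11 = 650 days.

650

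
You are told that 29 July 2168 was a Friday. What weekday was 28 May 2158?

Count forward from the earlier date (May 28, 2158) to the later (July 29, 2168):
From May 28, 2158 to May 28, 2168: 10 years, of which 3 contain a Feb 29 — 7×365 + 3×366 = 3653 days.
May 2168: 31 − 28 = 3 days remain.
Then June (30): 30 days.
July 1–29, 2168: 29 days.
Residual: 62 days.
Total: 3715 days.
3715 mod 7 = 5, so 5 days before Friday is Sunday.

Sunday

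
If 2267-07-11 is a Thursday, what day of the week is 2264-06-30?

Count forward from the earlier date (June 30, 2264) to the later (July 11, 2267):
June 30, 2264 → June 30, 2265: 365 days.
June 30, 2265 → June 30, 2266: 365 days.
June 30, 2266 → June 30, 2267: 365 days.
June 2267: 30 − 30 = 0 days remain.
July 1–11, 2267: 11 days.
Residual: 11 days.
Total: 1106 days.
1106 is a multiple of 7, so 2264-06-30 falls on the same weekday: Thursday.

Thursday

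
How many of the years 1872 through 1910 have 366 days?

Years divisible by 4 in [1872, 1910]: 1872, 1876, 1880, 1884, 1888, 1892, 1896, 1900, 1904, 1908.
Of these, 1900 is divisible by 100 but not 400, so not leap.
Leap years: 10 − 1 = 9.

9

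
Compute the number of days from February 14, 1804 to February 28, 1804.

Within February 1804: 28 − 14 = 14 days.

14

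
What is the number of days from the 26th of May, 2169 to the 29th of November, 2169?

187

May 2169: 31 − 26 = 5 days remain.
Then June (30), July (31), August (31), September (30), October (31): 30 + 31 + 31 + 30 + 31 = 153 days.
November 1–29, 2169: 29 days.
Total: 5 + 153 + 29 = 187 days.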